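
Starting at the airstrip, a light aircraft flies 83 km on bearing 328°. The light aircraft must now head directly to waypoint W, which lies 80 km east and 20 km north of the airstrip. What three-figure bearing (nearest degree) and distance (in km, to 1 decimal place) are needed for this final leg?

Leg 1 (328°, 83 km): east 83 sin 328° = -43.98, north 83 cos 328° = 70.39
Current position: (-43.98, 70.39). Target: (80, 20). Remaining: Δeast = 123.98, Δnorth = -50.39.
Bearing = atan2(123.98, -50.39) mod 360° = 112.12°; distance = √((123.98)² + (-50.39)²) = 133.831 km.

112°, 133.8 km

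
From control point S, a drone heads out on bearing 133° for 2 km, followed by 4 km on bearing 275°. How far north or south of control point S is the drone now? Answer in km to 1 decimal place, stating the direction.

Leg 1 (133°, 2 km): east 2 sin 133° = 1.46, north 2 cos 133° = -1.36
Leg 2 (275°, 4 km): east 4 sin 275° = -3.98, north 4 cos 275° = 0.35
Net north component: -1.02 km.

1.0 km south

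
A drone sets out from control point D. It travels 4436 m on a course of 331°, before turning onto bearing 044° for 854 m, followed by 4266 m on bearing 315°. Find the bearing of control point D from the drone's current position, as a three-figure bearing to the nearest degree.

Leg 1 (331°, 4436 m): east 4436 sin 331° = -2150.62, north 4436 cos 331° = 3879.81
Leg 2 (044°, 854 m): east 854 sin 44° = 593.24, north 854 cos 44° = 614.32
Leg 3 (315°, 4266 m): east 4266 sin 315° = -3016.52, north 4266 cos 315° = 3016.52
Net displacement: -4573.89 east, 7510.65 north. Direction back to start is (4573.89, -7510.65): bearing = atan2(4573.89, -7510.65) mod 360° = 148.66° ≈ 149°.

149°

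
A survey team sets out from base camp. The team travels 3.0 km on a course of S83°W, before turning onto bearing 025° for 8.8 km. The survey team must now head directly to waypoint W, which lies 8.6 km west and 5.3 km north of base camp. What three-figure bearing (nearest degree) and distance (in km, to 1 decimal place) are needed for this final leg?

Leg 1 (S83°W, 3.0 km): east 3.0 sin 263° = -2.98, north 3.0 cos 263° = -0.37
Leg 2 (025°, 8.8 km): east 8.8 sin 25° = 3.72, north 8.8 cos 25° = 7.98
Current position: (0.74, 7.61). Target: (-8.6, 5.3). Remaining: Δeast = -9.34, Δnorth = -2.31.
Bearing = atan2(-9.34, -2.31) mod 360° = 256.11°; distance = √((-9.34)² + (-2.31)²) = 9.623 km.

256°, 9.6 km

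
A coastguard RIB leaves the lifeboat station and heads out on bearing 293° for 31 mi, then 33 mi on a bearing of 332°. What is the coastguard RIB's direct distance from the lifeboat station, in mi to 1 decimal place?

60.3 mi

Leg 1 (293°, 31 mi): east 31 sin 293° = -28.54, north 31 cos 293° = 12.11
Leg 2 (332°, 33 mi): east 33 sin 332° = -15.49, north 33 cos 332° = 29.14
Net: -44.03 east, 41.25 north. Distance = √((-44.03)² + (41.25)²) = 60.333 mi.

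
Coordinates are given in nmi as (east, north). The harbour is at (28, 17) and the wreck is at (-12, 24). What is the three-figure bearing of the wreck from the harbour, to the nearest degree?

Δeast = -12 − 28 = -40.00; Δnorth = 24 − 17 = 7.00.
Bearing = atan2(Δeast, Δnorth) mod 360° = 279.93° ≈ 280°.

280°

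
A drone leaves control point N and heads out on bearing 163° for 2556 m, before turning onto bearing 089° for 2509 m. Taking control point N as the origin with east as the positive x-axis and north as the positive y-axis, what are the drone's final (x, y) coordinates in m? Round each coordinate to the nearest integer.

(3256, -2401)

Leg 1 (163°, 2556 m): east 2556 sin 163° = 747.30, north 2556 cos 163° = -2444.31
Leg 2 (089°, 2509 m): east 2509 sin 89° = 2508.62, north 2509 cos 89° = 43.79
Summing: 3255.92 m east, -2400.53 m north → (3256, -2401).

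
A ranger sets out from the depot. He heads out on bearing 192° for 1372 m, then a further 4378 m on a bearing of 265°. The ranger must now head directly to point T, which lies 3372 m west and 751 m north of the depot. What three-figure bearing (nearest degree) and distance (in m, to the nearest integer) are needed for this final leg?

027°, 2784 m

Leg 1 (192°, 1372 m): east 1372 sin 192° = -285.25, north 1372 cos 192° = -1342.02
Leg 2 (265°, 4378 m): east 4378 sin 265° = -4361.34, north 4378 cos 265° = -381.57
Current position: (-4646.60, -1723.59). Target: (-3372, 751). Remaining: Δeast = 1274.60, Δnorth = 2474.59.
Bearing = atan2(1274.60, 2474.59) mod 360° = 27.25°; distance = √((1274.60)² + (2474.59)²) = 2783.554 m.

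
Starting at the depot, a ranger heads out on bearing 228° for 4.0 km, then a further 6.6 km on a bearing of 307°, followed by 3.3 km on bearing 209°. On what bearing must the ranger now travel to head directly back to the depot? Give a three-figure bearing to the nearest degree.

081°

Leg 1 (228°, 4.0 km): east 4.0 sin 228° = -2.97, north 4.0 cos 228° = -2.68
Leg 2 (307°, 6.6 km): east 6.6 sin 307° = -5.27, north 6.6 cos 307° = 3.97
Leg 3 (209°, 3.3 km): east 3.3 sin 209° = -1.60, north 3.3 cos 209° = -2.89
Net displacement: -9.84 east, -1.59 north. Direction back to start is (9.84, 1.59): bearing = atan2(9.84, 1.59) mod 360° = 80.82° ≈ 081°.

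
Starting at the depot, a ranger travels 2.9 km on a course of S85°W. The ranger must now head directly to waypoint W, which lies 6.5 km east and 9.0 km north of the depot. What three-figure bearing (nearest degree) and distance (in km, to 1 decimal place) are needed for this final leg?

045°, 13.2 km

Leg 1 (S85°W, 2.9 km): east 2.9 sin 265° = -2.89, north 2.9 cos 265° = -0.25
Current position: (-2.89, -0.25). Target: (6.5, 9.0). Remaining: Δeast = 9.39, Δnorth = 9.25.
Bearing = atan2(9.39, 9.25) mod 360° = 45.42°; distance = √((9.39)² + (9.25)²) = 13.182 km.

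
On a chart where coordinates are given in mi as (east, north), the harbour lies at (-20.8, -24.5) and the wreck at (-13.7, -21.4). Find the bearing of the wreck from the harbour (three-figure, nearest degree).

066°

Δeast = -13.7 − -20.8 = 7.10; Δnorth = -21.4 − -24.5 = 3.10.
Bearing = atan2(Δeast, Δnorth) mod 360° = 66.41° ≈ 066°.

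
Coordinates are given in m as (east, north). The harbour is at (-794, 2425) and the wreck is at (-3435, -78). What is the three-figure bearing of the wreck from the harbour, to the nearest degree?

227°

Δeast = -3435 − -794 = -2641.00; Δnorth = -78 − 2425 = -2503.00.
Bearing = atan2(Δeast, Δnorth) mod 360° = 226.54° ≈ 227°.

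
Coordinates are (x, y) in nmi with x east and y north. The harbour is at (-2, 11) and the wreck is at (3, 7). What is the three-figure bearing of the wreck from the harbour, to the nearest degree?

Δeast = 3 − -2 = 5.00; Δnorth = 7 − 11 = -4.00.
Bearing = atan2(Δeast, Δnorth) mod 360° = 128.66° ≈ 129°.

129°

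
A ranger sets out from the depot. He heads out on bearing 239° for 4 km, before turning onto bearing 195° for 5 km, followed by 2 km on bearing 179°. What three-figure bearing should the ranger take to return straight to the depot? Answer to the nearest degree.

Leg 1 (239°, 4 km): east 4 sin 239° = -3.43, north 4 cos 239° = -2.06
Leg 2 (195°, 5 km): east 5 sin 195° = -1.29, north 5 cos 195° = -4.83
Leg 3 (179°, 2 km): east 2 sin 179° = 0.03, north 2 cos 179° = -2.00
Net displacement: -4.69 east, -8.89 north. Direction back to start is (4.69, 8.89): bearing = atan2(4.69, 8.89) mod 360° = 27.80° ≈ 028°.

028°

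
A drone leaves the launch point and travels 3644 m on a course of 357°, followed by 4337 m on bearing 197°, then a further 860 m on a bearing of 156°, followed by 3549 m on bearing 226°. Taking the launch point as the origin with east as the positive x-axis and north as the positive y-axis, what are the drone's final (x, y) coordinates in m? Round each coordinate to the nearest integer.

(-3662, -3759)

Leg 1 (357°, 3644 m): east 3644 sin 357° = -190.71, north 3644 cos 357° = 3639.01
Leg 2 (197°, 4337 m): east 4337 sin 197° = -1268.02, north 4337 cos 197° = -4147.49
Leg 3 (156°, 860 m): east 860 sin 156° = 349.79, north 860 cos 156° = -785.65
Leg 4 (226°, 3549 m): east 3549 sin 226° = -2552.94, north 3549 cos 226° = -2465.34
Summing: -3661.87 m east, -3759.48 m north → (-3662, -3759).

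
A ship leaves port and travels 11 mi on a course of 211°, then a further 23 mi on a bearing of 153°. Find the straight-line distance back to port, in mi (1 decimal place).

30.3 mi

Leg 1 (211°, 11 mi): east 11 sin 211° = -5.67, north 11 cos 211° = -9.43
Leg 2 (153°, 23 mi): east 23 sin 153° = 10.44, north 23 cos 153° = -20.49
Net: 4.78 east, -29.92 north. Distance = √((4.78)² + (-29.92)²) = 30.301 mi.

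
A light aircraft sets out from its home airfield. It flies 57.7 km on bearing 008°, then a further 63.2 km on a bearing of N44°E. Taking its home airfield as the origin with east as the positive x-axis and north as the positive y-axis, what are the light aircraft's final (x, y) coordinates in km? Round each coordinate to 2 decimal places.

Leg 1 (008°, 57.7 km): east 57.7 sin 8° = 8.03, north 57.7 cos 8° = 57.14
Leg 2 (N44°E, 63.2 km): east 63.2 sin 44° = 43.90, north 63.2 cos 44° = 45.46
Summing: 51.93 km east, 102.60 km north → (51.93, 102.60).

(51.93, 102.60)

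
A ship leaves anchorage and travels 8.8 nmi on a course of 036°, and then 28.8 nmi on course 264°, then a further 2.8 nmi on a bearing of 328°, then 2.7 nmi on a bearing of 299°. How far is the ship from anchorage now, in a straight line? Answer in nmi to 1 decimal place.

28.4 nmi

Leg 1 (036°, 8.8 nmi): east 8.8 sin 36° = 5.17, north 8.8 cos 36° = 7.12
Leg 2 (264°, 28.8 nmi): east 28.8 sin 264° = -28.64, north 28.8 cos 264° = -3.01
Leg 3 (328°, 2.8 nmi): east 2.8 sin 328° = -1.48, north 2.8 cos 328° = 2.37
Leg 4 (299°, 2.7 nmi): east 2.7 sin 299° = -2.36, north 2.7 cos 299° = 1.31
Net: -27.31 east, 7.79 north. Distance = √((-27.31)² + (7.79)²) = 28.405 nmi.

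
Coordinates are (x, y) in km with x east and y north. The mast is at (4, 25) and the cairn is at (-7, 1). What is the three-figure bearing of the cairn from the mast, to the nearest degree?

205°

Δeast = -7 − 4 = -11.00; Δnorth = 1 − 25 = -24.00.
Bearing = atan2(Δeast, Δnorth) mod 360° = 204.62° ≈ 205°.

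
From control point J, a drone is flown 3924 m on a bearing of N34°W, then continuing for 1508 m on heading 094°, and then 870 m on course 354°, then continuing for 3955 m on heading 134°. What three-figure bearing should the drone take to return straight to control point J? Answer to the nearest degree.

Leg 1 (N34°W, 3924 m): east 3924 sin 326° = -2194.27, north 3924 cos 326° = 3253.14
Leg 2 (094°, 1508 m): east 1508 sin 94° = 1504.33, north 1508 cos 94° = -105.19
Leg 3 (354°, 870 m): east 870 sin 354° = -90.94, north 870 cos 354° = 865.23
Leg 4 (134°, 3955 m): east 3955 sin 134° = 2844.99, north 3955 cos 134° = -2747.37
Net displacement: 2064.10 east, 1265.81 north. Direction back to start is (-2064.10, -1265.81): bearing = atan2(-2064.10, -1265.81) mod 360° = 238.48° ≈ 238°.

238°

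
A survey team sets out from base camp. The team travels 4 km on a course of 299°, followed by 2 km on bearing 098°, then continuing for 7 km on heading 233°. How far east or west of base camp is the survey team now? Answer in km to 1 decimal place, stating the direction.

Leg 1 (299°, 4 km): east 4 sin 299° = -3.50, north 4 cos 299° = 1.94
Leg 2 (098°, 2 km): east 2 sin 98° = 1.98, north 2 cos 98° = -0.28
Leg 3 (233°, 7 km): east 7 sin 233° = -5.59, north 7 cos 233° = -4.21
Net east component: -7.11 km.

7.1 km west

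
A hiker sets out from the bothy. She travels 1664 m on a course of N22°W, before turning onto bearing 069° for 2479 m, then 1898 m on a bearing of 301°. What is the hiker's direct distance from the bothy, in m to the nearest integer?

Leg 1 (N22°W, 1664 m): east 1664 sin 338° = -623.35, north 1664 cos 338° = 1542.83
Leg 2 (069°, 2479 m): east 2479 sin 69° = 2314.35, north 2479 cos 69° = 888.39
Leg 3 (301°, 1898 m): east 1898 sin 301° = -1626.90, north 1898 cos 301° = 977.54
Net: 64.10 east, 3408.77 north. Distance = √((64.10)² + (3408.77)²) = 3409.373 m.

3409 m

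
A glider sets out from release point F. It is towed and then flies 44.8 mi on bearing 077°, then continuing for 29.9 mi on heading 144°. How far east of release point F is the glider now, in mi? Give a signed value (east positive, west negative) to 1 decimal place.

61.2 mi

Leg 1 (077°, 44.8 mi): east 44.8 sin 77° = 43.65, north 44.8 cos 77° = 10.08
Leg 2 (144°, 29.9 mi): east 29.9 sin 144° = 17.57, north 29.9 cos 144° = -24.19
Net east component: 61.23 mi.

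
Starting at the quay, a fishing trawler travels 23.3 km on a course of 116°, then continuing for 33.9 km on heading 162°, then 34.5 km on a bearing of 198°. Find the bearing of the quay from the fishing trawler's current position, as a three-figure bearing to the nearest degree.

Leg 1 (116°, 23.3 km): east 23.3 sin 116° = 20.94, north 23.3 cos 116° = -10.21
Leg 2 (162°, 33.9 km): east 33.9 sin 162° = 10.48, north 33.9 cos 162° = -32.24
Leg 3 (198°, 34.5 km): east 34.5 sin 198° = -10.66, north 34.5 cos 198° = -32.81
Net displacement: 20.76 east, -75.27 north. Direction back to start is (-20.76, 75.27): bearing = atan2(-20.76, 75.27) mod 360° = 344.58° ≈ 345°.

345°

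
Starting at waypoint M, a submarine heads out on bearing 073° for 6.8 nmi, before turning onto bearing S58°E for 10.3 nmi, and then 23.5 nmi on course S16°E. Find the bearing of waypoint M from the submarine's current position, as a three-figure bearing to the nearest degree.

320°

Leg 1 (073°, 6.8 nmi): east 6.8 sin 73° = 6.50, north 6.8 cos 73° = 1.99
Leg 2 (S58°E, 10.3 nmi): east 10.3 sin 122° = 8.73, north 10.3 cos 122° = -5.46
Leg 3 (S16°E, 23.5 nmi): east 23.5 sin 164° = 6.48, north 23.5 cos 164° = -22.59
Net displacement: 21.72 east, -26.06 north. Direction back to start is (-21.72, 26.06): bearing = atan2(-21.72, 26.06) mod 360° = 320.20° ≈ 320°.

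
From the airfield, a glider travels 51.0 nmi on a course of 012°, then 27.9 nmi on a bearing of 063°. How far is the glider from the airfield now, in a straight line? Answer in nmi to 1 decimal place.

Leg 1 (012°, 51.0 nmi): east 51.0 sin 12° = 10.60, north 51.0 cos 12° = 49.89
Leg 2 (063°, 27.9 nmi): east 27.9 sin 63° = 24.86, north 27.9 cos 63° = 12.67
Net: 35.46 east, 62.55 north. Distance = √((35.46)² + (62.55)²) = 71.905 nmi.

71.9 nmi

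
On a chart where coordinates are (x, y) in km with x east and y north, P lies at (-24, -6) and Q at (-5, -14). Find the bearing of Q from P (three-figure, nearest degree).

113°

Δeast = -5 − -24 = 19.00; Δnorth = -14 − -6 = -8.00.
Bearing = atan2(Δeast, Δnorth) mod 360° = 112.83° ≈ 113°.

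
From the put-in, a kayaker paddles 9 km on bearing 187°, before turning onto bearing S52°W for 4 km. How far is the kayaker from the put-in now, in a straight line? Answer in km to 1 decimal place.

Leg 1 (187°, 9 km): east 9 sin 187° = -1.10, north 9 cos 187° = -8.93
Leg 2 (S52°W, 4 km): east 4 sin 232° = -3.15, north 4 cos 232° = -2.46
Net: -4.25 east, -11.40 north. Distance = √((-4.25)² + (-11.40)²) = 12.162 km.

12.2 km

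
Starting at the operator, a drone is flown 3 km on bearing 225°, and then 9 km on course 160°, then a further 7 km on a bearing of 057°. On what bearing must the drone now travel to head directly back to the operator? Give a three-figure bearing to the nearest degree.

315°

Leg 1 (225°, 3 km): east 3 sin 225° = -2.12, north 3 cos 225° = -2.12
Leg 2 (160°, 9 km): east 9 sin 160° = 3.08, north 9 cos 160° = -8.46
Leg 3 (057°, 7 km): east 7 sin 57° = 5.87, north 7 cos 57° = 3.81
Net displacement: 6.83 east, -6.77 north. Direction back to start is (-6.83, 6.77): bearing = atan2(-6.83, 6.77) mod 360° = 314.74° ≈ 315°.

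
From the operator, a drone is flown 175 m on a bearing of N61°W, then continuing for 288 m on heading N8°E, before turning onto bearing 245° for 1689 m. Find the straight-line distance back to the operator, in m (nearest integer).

Leg 1 (N61°W, 175 m): east 175 sin 299° = -153.06, north 175 cos 299° = 84.84
Leg 2 (N8°E, 288 m): east 288 sin 8° = 40.08, north 288 cos 8° = 285.20
Leg 3 (245°, 1689 m): east 1689 sin 245° = -1530.75, north 1689 cos 245° = -713.80
Net: -1643.73 east, -343.76 north. Distance = √((-1643.73)² + (-343.76)²) = 1679.292 m.

1679 m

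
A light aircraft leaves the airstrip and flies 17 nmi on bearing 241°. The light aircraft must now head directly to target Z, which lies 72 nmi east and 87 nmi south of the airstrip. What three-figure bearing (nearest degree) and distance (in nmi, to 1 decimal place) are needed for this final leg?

132°, 117.3 nmi

Leg 1 (241°, 17 nmi): east 17 sin 241° = -14.87, north 17 cos 241° = -8.24
Current position: (-14.87, -8.24). Target: (72, -87). Remaining: Δeast = 86.87, Δnorth = -78.76.
Bearing = atan2(86.87, -78.76) mod 360° = 132.20°; distance = √((86.87)² + (-78.76)²) = 117.256 nmi.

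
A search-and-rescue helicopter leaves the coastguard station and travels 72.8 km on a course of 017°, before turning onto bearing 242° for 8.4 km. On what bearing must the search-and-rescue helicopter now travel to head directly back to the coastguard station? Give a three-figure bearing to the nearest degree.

192°

Leg 1 (017°, 72.8 km): east 72.8 sin 17° = 21.28, north 72.8 cos 17° = 69.62
Leg 2 (242°, 8.4 km): east 8.4 sin 242° = -7.42, north 8.4 cos 242° = -3.94
Net displacement: 13.87 east, 65.68 north. Direction back to start is (-13.87, -65.68): bearing = atan2(-13.87, -65.68) mod 360° = 191.92° ≈ 192°.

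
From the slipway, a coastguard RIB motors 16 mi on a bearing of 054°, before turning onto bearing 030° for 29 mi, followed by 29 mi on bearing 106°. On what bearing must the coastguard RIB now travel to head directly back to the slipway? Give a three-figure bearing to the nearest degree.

Leg 1 (054°, 16 mi): east 16 sin 54° = 12.94, north 16 cos 54° = 9.40
Leg 2 (030°, 29 mi): east 29 sin 30° = 14.50, north 29 cos 30° = 25.11
Leg 3 (106°, 29 mi): east 29 sin 106° = 27.88, north 29 cos 106° = -7.99
Net displacement: 55.32 east, 26.53 north. Direction back to start is (-55.32, -26.53): bearing = atan2(-55.32, -26.53) mod 360° = 244.38° ≈ 244°.

244°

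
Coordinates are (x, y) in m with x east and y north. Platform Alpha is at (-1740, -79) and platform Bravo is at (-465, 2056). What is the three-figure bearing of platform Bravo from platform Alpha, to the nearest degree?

Δeast = -465 − -1740 = 1275.00; Δnorth = 2056 − -79 = 2135.00.
Bearing = atan2(Δeast, Δnorth) mod 360° = 30.85° ≈ 031°.

031°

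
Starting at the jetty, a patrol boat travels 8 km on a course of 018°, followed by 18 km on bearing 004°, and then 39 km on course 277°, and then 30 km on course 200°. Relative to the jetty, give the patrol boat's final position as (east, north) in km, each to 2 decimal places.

(-45.24, 2.13)

Leg 1 (018°, 8 km): east 8 sin 18° = 2.47, north 8 cos 18° = 7.61
Leg 2 (004°, 18 km): east 18 sin 4° = 1.26, north 18 cos 4° = 17.96
Leg 3 (277°, 39 km): east 39 sin 277° = -38.71, north 39 cos 277° = 4.75
Leg 4 (200°, 30 km): east 30 sin 200° = -10.26, north 30 cos 200° = -28.19
Summing: -45.24 km east, 2.13 km north → (-45.24, 2.13).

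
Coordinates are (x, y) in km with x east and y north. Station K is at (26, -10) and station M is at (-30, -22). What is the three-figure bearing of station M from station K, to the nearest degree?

Δeast = -30 − 26 = -56.00; Δnorth = -22 − -10 = -12.00.
Bearing = atan2(Δeast, Δnorth) mod 360° = 257.91° ≈ 258°.

258°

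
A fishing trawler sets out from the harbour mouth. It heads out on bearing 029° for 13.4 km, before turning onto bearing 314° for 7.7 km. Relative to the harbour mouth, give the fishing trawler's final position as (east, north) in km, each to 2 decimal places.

(0.96, 17.07)

Leg 1 (029°, 13.4 km): east 13.4 sin 29° = 6.50, north 13.4 cos 29° = 11.72
Leg 2 (314°, 7.7 km): east 7.7 sin 314° = -5.54, north 7.7 cos 314° = 5.35
Summing: 0.96 km east, 17.07 km north → (0.96, 17.07).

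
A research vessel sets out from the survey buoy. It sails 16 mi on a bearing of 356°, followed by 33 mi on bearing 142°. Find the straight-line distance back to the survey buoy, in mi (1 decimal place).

Leg 1 (356°, 16 mi): east 16 sin 356° = -1.12, north 16 cos 356° = 15.96
Leg 2 (142°, 33 mi): east 33 sin 142° = 20.32, north 33 cos 142° = -26.00
Net: 19.20 east, -10.04 north. Distance = √((19.20)² + (-10.04)²) = 21.669 mi.

21.7 mi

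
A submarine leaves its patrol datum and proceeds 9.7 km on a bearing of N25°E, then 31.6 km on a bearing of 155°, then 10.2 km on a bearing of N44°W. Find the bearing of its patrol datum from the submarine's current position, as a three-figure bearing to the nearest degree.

320°

Leg 1 (N25°E, 9.7 km): east 9.7 sin 25° = 4.10, north 9.7 cos 25° = 8.79
Leg 2 (155°, 31.6 km): east 31.6 sin 155° = 13.35, north 31.6 cos 155° = -28.64
Leg 3 (N44°W, 10.2 km): east 10.2 sin 316° = -7.09, north 10.2 cos 316° = 7.34
Net displacement: 10.37 east, -12.51 north. Direction back to start is (-10.37, 12.51): bearing = atan2(-10.37, 12.51) mod 360° = 320.35° ≈ 320°.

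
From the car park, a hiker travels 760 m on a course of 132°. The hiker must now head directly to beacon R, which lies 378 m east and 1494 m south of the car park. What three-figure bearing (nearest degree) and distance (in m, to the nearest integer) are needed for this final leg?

191°, 1003 m

Leg 1 (132°, 760 m): east 760 sin 132° = 564.79, north 760 cos 132° = -508.54
Current position: (564.79, -508.54). Target: (378, -1494). Remaining: Δeast = -186.79, Δnorth = -985.46.
Bearing = atan2(-186.79, -985.46) mod 360° = 190.73°; distance = √((-186.79)² + (-985.46)²) = 1003.007 m.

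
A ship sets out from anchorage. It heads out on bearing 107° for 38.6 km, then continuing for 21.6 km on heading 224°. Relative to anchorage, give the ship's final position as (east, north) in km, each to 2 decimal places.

(21.91, -26.82)

Leg 1 (107°, 38.6 km): east 38.6 sin 107° = 36.91, north 38.6 cos 107° = -11.29
Leg 2 (224°, 21.6 km): east 21.6 sin 224° = -15.00, north 21.6 cos 224° = -15.54
Summing: 21.91 km east, -26.82 km north → (21.91, -26.82).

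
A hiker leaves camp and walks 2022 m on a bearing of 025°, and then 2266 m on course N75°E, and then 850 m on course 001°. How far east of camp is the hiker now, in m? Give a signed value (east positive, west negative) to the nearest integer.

3058 m

Leg 1 (025°, 2022 m): east 2022 sin 25° = 854.53, north 2022 cos 25° = 1832.55
Leg 2 (N75°E, 2266 m): east 2266 sin 75° = 2188.79, north 2266 cos 75° = 586.48
Leg 3 (001°, 850 m): east 850 sin 1° = 14.83, north 850 cos 1° = 849.87
Net east component: 3058.16 m.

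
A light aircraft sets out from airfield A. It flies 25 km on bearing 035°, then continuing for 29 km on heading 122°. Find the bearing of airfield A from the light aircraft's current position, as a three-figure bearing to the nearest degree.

263°

Leg 1 (035°, 25 km): east 25 sin 35° = 14.34, north 25 cos 35° = 20.48
Leg 2 (122°, 29 km): east 29 sin 122° = 24.59, north 29 cos 122° = -15.37
Net displacement: 38.93 east, 5.11 north. Direction back to start is (-38.93, -5.11): bearing = atan2(-38.93, -5.11) mod 360° = 262.52° ≈ 263°.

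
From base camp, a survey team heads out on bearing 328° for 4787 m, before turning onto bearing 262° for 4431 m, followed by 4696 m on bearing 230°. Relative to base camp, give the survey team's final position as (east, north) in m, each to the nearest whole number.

Leg 1 (328°, 4787 m): east 4787 sin 328° = -2536.72, north 4787 cos 328° = 4059.61
Leg 2 (262°, 4431 m): east 4431 sin 262° = -4387.88, north 4431 cos 262° = -616.68
Leg 3 (230°, 4696 m): east 4696 sin 230° = -3597.34, north 4696 cos 230° = -3018.53
Summing: -10521.95 m east, 424.40 m north → (-10522, 424).

(-10522, 424)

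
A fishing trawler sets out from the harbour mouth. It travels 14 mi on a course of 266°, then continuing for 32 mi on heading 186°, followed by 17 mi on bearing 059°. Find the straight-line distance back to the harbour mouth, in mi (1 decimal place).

24.2 mi

Leg 1 (266°, 14 mi): east 14 sin 266° = -13.97, north 14 cos 266° = -0.98
Leg 2 (186°, 32 mi): east 32 sin 186° = -3.34, north 32 cos 186° = -31.82
Leg 3 (059°, 17 mi): east 17 sin 59° = 14.57, north 17 cos 59° = 8.76
Net: -2.74 east, -24.05 north. Distance = √((-2.74)² + (-24.05)²) = 24.201 mi.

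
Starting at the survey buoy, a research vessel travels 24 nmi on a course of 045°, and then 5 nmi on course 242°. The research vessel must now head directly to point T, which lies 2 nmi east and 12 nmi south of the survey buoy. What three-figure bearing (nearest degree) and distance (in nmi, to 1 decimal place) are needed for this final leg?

202°, 28.6 nmi

Leg 1 (045°, 24 nmi): east 24 sin 45° = 16.97, north 24 cos 45° = 16.97
Leg 2 (242°, 5 nmi): east 5 sin 242° = -4.41, north 5 cos 242° = -2.35
Current position: (12.56, 14.62). Target: (2, -12). Remaining: Δeast = -10.56, Δnorth = -26.62.
Bearing = atan2(-10.56, -26.62) mod 360° = 201.63°; distance = √((-10.56)² + (-26.62)²) = 28.639 nmi.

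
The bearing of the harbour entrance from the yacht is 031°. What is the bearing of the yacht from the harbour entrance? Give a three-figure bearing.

Back-bearing = 031° + 180° = 211°.

211°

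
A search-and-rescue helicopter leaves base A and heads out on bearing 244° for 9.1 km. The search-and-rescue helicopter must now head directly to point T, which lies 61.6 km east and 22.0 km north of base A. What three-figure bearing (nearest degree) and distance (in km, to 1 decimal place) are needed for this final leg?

Leg 1 (244°, 9.1 km): east 9.1 sin 244° = -8.18, north 9.1 cos 244° = -3.99
Current position: (-8.18, -3.99). Target: (61.6, 22.0). Remaining: Δeast = 69.78, Δnorth = 25.99.
Bearing = atan2(69.78, 25.99) mod 360° = 69.57°; distance = √((69.78)² + (25.99)²) = 74.462 km.

070°, 74.5 km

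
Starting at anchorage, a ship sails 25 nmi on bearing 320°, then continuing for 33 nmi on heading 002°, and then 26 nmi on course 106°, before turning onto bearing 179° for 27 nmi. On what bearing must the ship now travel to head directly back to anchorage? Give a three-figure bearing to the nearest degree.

210°

Leg 1 (320°, 25 nmi): east 25 sin 320° = -16.07, north 25 cos 320° = 19.15
Leg 2 (002°, 33 nmi): east 33 sin 2° = 1.15, north 33 cos 2° = 32.98
Leg 3 (106°, 26 nmi): east 26 sin 106° = 24.99, north 26 cos 106° = -7.17
Leg 4 (179°, 27 nmi): east 27 sin 179° = 0.47, north 27 cos 179° = -27.00
Net displacement: 10.55 east, 17.97 north. Direction back to start is (-10.55, -17.97): bearing = atan2(-10.55, -17.97) mod 360° = 210.41° ≈ 210°.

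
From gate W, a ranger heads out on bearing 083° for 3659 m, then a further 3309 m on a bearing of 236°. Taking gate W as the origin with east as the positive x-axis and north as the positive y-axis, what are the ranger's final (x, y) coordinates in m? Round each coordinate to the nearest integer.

Leg 1 (083°, 3659 m): east 3659 sin 83° = 3631.73, north 3659 cos 83° = 445.92
Leg 2 (236°, 3309 m): east 3309 sin 236° = -2743.29, north 3309 cos 236° = -1850.37
Summing: 888.44 m east, -1404.45 m north → (888, -1404).

(888, -1404)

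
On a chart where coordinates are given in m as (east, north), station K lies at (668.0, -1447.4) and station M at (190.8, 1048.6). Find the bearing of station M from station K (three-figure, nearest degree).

Δeast = 190.8 − 668.0 = -477.20; Δnorth = 1048.6 − -1447.4 = 2496.00.
Bearing = atan2(Δeast, Δnorth) mod 360° = 349.18° ≈ 349°.

349°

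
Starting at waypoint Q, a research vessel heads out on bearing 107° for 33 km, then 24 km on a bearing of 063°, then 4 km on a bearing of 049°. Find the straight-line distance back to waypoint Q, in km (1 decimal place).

Leg 1 (107°, 33 km): east 33 sin 107° = 31.56, north 33 cos 107° = -9.65
Leg 2 (063°, 24 km): east 24 sin 63° = 21.38, north 24 cos 63° = 10.90
Leg 3 (049°, 4 km): east 4 sin 49° = 3.02, north 4 cos 49° = 2.62
Net: 55.96 east, 3.87 north. Distance = √((55.96)² + (3.87)²) = 56.095 km.

56.1 km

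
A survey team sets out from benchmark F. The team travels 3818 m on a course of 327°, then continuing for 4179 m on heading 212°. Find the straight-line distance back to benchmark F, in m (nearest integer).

4308 m

Leg 1 (327°, 3818 m): east 3818 sin 327° = -2079.43, north 3818 cos 327° = 3202.04
Leg 2 (212°, 4179 m): east 4179 sin 212° = -2214.53, north 4179 cos 212° = -3543.99
Net: -4293.96 east, -341.95 north. Distance = √((-4293.96)² + (-341.95)²) = 4307.558 m.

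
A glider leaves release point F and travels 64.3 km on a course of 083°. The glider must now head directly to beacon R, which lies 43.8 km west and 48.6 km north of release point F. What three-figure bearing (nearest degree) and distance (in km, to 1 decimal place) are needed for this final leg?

291°, 115.1 km

Leg 1 (083°, 64.3 km): east 64.3 sin 83° = 63.82, north 64.3 cos 83° = 7.84
Current position: (63.82, 7.84). Target: (-43.8, 48.6). Remaining: Δeast = -107.62, Δnorth = 40.76.
Bearing = atan2(-107.62, 40.76) mod 360° = 290.75°; distance = √((-107.62)² + (40.76)²) = 115.082 km.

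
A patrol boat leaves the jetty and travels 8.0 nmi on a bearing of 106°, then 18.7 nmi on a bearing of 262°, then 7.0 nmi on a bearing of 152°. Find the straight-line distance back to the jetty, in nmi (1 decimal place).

13.3 nmi

Leg 1 (106°, 8.0 nmi): east 8.0 sin 106° = 7.69, north 8.0 cos 106° = -2.21
Leg 2 (262°, 18.7 nmi): east 18.7 sin 262° = -18.52, north 18.7 cos 262° = -2.60
Leg 3 (152°, 7.0 nmi): east 7.0 sin 152° = 3.29, north 7.0 cos 152° = -6.18
Net: -7.54 east, -10.99 north. Distance = √((-7.54)² + (-10.99)²) = 13.327 nmi.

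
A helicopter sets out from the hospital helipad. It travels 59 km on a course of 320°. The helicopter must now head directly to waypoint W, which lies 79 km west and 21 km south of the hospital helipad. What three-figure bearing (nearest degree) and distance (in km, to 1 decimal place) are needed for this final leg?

Leg 1 (320°, 59 km): east 59 sin 320° = -37.92, north 59 cos 320° = 45.20
Current position: (-37.92, 45.20). Target: (-79, -21). Remaining: Δeast = -41.08, Δnorth = -66.20.
Bearing = atan2(-41.08, -66.20) mod 360° = 211.82°; distance = √((-41.08)² + (-66.20)²) = 77.905 km.

212°, 77.9 km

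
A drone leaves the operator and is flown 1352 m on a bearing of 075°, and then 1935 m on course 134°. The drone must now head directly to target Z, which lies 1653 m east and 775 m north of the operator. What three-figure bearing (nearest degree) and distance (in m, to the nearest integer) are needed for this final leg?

Leg 1 (075°, 1352 m): east 1352 sin 75° = 1305.93, north 1352 cos 75° = 349.92
Leg 2 (134°, 1935 m): east 1935 sin 134° = 1391.92, north 1935 cos 134° = -1344.16
Current position: (2697.85, -994.24). Target: (1653, 775). Remaining: Δeast = -1044.85, Δnorth = 1769.24.
Bearing = atan2(-1044.85, 1769.24) mod 360° = 329.44°; distance = √((-1044.85)² + (1769.24)²) = 2054.734 m.

329°, 2055 m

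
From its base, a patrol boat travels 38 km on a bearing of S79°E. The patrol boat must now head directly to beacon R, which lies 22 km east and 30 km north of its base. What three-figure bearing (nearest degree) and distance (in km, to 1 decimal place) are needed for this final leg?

Leg 1 (S79°E, 38 km): east 38 sin 101° = 37.30, north 38 cos 101° = -7.25
Current position: (37.30, -7.25). Target: (22, 30). Remaining: Δeast = -15.30, Δnorth = 37.25.
Bearing = atan2(-15.30, 37.25) mod 360° = 337.67°; distance = √((-15.30)² + (37.25)²) = 40.271 km.

338°, 40.3 km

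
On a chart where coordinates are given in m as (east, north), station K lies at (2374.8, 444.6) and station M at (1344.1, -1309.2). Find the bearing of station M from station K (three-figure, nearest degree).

210°

Δeast = 1344.1 − 2374.8 = -1030.70; Δnorth = -1309.2 − 444.6 = -1753.80.
Bearing = atan2(Δeast, Δnorth) mod 360° = 210.44° ≈ 210°.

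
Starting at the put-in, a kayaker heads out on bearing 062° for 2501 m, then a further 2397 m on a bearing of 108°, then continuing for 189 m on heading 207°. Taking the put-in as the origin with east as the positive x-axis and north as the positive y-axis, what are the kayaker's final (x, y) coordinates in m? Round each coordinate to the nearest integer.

Leg 1 (062°, 2501 m): east 2501 sin 62° = 2208.25, north 2501 cos 62° = 1174.15
Leg 2 (108°, 2397 m): east 2397 sin 108° = 2279.68, north 2397 cos 108° = -740.71
Leg 3 (207°, 189 m): east 189 sin 207° = -85.80, north 189 cos 207° = -168.40
Summing: 4402.13 m east, 265.03 m north → (4402, 265).

(4402, 265)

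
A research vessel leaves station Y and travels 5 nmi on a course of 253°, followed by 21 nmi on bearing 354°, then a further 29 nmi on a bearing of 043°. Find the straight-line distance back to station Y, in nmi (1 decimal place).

42.6 nmi

Leg 1 (253°, 5 nmi): east 5 sin 253° = -4.78, north 5 cos 253° = -1.46
Leg 2 (354°, 21 nmi): east 21 sin 354° = -2.20, north 21 cos 354° = 20.88
Leg 3 (043°, 29 nmi): east 29 sin 43° = 19.78, north 29 cos 43° = 21.21
Net: 12.80 east, 40.63 north. Distance = √((12.80)² + (40.63)²) = 42.601 nmi.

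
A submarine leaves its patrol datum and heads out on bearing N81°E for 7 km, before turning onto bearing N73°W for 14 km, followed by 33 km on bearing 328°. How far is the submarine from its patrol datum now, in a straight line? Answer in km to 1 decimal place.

40.9 km

Leg 1 (N81°E, 7 km): east 7 sin 81° = 6.91, north 7 cos 81° = 1.10
Leg 2 (N73°W, 14 km): east 14 sin 287° = -13.39, north 14 cos 287° = 4.09
Leg 3 (328°, 33 km): east 33 sin 328° = -17.49, north 33 cos 328° = 27.99
Net: -23.96 east, 33.17 north. Distance = √((-23.96)² + (33.17)²) = 40.923 km.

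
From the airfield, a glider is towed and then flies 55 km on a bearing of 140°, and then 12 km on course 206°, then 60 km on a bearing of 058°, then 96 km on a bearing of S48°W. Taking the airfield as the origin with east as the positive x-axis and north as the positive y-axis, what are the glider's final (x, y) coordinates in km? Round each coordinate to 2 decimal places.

(9.63, -85.36)

Leg 1 (140°, 55 km): east 55 sin 140° = 35.35, north 55 cos 140° = -42.13
Leg 2 (206°, 12 km): east 12 sin 206° = -5.26, north 12 cos 206° = -10.79
Leg 3 (058°, 60 km): east 60 sin 58° = 50.88, north 60 cos 58° = 31.80
Leg 4 (S48°W, 96 km): east 96 sin 228° = -71.34, north 96 cos 228° = -64.24
Summing: 9.63 km east, -85.36 km north → (9.63, -85.36).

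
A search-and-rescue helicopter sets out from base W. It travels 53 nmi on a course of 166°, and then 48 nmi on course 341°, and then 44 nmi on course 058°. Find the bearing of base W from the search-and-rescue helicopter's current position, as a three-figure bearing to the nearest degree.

Leg 1 (166°, 53 nmi): east 53 sin 166° = 12.82, north 53 cos 166° = -51.43
Leg 2 (341°, 48 nmi): east 48 sin 341° = -15.63, north 48 cos 341° = 45.38
Leg 3 (058°, 44 nmi): east 44 sin 58° = 37.31, north 44 cos 58° = 23.32
Net displacement: 34.51 east, 17.28 north. Direction back to start is (-34.51, -17.28): bearing = atan2(-34.51, -17.28) mod 360° = 243.41° ≈ 243°.

243°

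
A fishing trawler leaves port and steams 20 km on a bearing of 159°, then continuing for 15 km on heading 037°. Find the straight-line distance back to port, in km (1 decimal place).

17.5 km

Leg 1 (159°, 20 km): east 20 sin 159° = 7.17, north 20 cos 159° = -18.67
Leg 2 (037°, 15 km): east 15 sin 37° = 9.03, north 15 cos 37° = 11.98
Net: 16.19 east, -6.69 north. Distance = √((16.19)² + (-6.69)²) = 17.523 km.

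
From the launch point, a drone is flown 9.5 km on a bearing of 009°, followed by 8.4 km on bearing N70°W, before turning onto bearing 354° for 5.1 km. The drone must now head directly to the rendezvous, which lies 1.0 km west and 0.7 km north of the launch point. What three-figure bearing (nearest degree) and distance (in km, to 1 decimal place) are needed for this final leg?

Leg 1 (009°, 9.5 km): east 9.5 sin 9° = 1.49, north 9.5 cos 9° = 9.38
Leg 2 (N70°W, 8.4 km): east 8.4 sin 290° = -7.89, north 8.4 cos 290° = 2.87
Leg 3 (354°, 5.1 km): east 5.1 sin 354° = -0.53, north 5.1 cos 354° = 5.07
Current position: (-6.94, 17.33). Target: (-1.0, 0.7). Remaining: Δeast = 5.94, Δnorth = -16.63.
Bearing = atan2(5.94, -16.63) mod 360° = 160.34°; distance = √((5.94)² + (-16.63)²) = 17.657 km.

160°, 17.7 km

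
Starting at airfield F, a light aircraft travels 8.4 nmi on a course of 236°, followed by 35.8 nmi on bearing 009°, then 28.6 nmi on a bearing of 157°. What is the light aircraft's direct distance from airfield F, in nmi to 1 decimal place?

10.7 nmi

Leg 1 (236°, 8.4 nmi): east 8.4 sin 236° = -6.96, north 8.4 cos 236° = -4.70
Leg 2 (009°, 35.8 nmi): east 35.8 sin 9° = 5.60, north 35.8 cos 9° = 35.36
Leg 3 (157°, 28.6 nmi): east 28.6 sin 157° = 11.17, north 28.6 cos 157° = -26.33
Net: 9.81 east, 4.34 north. Distance = √((9.81)² + (4.34)²) = 10.727 nmi.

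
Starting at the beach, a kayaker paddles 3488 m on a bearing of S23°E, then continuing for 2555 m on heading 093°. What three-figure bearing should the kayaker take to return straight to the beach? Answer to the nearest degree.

311°

Leg 1 (S23°E, 3488 m): east 3488 sin 157° = 1362.87, north 3488 cos 157° = -3210.72
Leg 2 (093°, 2555 m): east 2555 sin 93° = 2551.50, north 2555 cos 93° = -133.72
Net displacement: 3914.37 east, -3344.44 north. Direction back to start is (-3914.37, 3344.44): bearing = atan2(-3914.37, 3344.44) mod 360° = 310.51° ≈ 311°.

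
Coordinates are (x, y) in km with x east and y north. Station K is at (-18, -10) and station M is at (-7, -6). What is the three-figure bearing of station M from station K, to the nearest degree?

070°

Δeast = -7 − -18 = 11.00; Δnorth = -6 − -10 = 4.00.
Bearing = atan2(Δeast, Δnorth) mod 360° = 70.02° ≈ 070°.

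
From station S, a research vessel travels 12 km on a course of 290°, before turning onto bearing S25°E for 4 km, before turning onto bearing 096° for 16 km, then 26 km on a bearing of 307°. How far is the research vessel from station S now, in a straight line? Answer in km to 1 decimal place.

20.4 km

Leg 1 (290°, 12 km): east 12 sin 290° = -11.28, north 12 cos 290° = 4.10
Leg 2 (S25°E, 4 km): east 4 sin 155° = 1.69, north 4 cos 155° = -3.63
Leg 3 (096°, 16 km): east 16 sin 96° = 15.91, north 16 cos 96° = -1.67
Leg 4 (307°, 26 km): east 26 sin 307° = -20.76, north 26 cos 307° = 15.65
Net: -14.44 east, 14.45 north. Distance = √((-14.44)² + (14.45)²) = 20.430 km.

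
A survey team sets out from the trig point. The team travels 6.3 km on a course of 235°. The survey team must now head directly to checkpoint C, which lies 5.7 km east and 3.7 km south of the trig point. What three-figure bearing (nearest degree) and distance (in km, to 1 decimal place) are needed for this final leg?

090°, 10.9 km

Leg 1 (235°, 6.3 km): east 6.3 sin 235° = -5.16, north 6.3 cos 235° = -3.61
Current position: (-5.16, -3.61). Target: (5.7, -3.7). Remaining: Δeast = 10.86, Δnorth = -0.09.
Bearing = atan2(10.86, -0.09) mod 360° = 90.46°; distance = √((10.86)² + (-0.09)²) = 10.861 km.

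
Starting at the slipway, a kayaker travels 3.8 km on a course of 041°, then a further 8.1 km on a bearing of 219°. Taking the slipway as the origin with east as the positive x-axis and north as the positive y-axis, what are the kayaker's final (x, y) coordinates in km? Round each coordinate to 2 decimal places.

Leg 1 (041°, 3.8 km): east 3.8 sin 41° = 2.49, north 3.8 cos 41° = 2.87
Leg 2 (219°, 8.1 km): east 8.1 sin 219° = -5.10, north 8.1 cos 219° = -6.29
Summing: -2.60 km east, -3.43 km north → (-2.60, -3.43).

(-2.60, -3.43)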